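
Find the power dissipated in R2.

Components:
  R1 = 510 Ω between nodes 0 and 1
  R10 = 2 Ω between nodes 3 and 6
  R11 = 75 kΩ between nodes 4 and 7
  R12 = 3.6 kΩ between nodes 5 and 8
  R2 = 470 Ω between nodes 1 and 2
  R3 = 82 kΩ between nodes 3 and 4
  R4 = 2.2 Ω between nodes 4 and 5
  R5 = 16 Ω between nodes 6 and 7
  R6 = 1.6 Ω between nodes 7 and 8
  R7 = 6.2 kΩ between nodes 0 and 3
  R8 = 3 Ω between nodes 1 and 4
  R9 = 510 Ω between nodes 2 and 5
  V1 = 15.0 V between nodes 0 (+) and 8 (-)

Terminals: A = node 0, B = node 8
Nodal analysis, taking node 8 as the 0 V reference.
Source V1 fixes V_0 = 15 V.
KCL at each unknown node (sum of currents leaving = 0; resistances in Ω):
  Node 1: (V_1 - 15)/510 + (V_1 - V_2)/470 + (V_1 - V_4)/3 = 0
  Node 2: (V_2 - V_1)/470 + (V_2 - V_5)/510 = 0
  Node 3: (V_3 - V_4)/82000 + (V_3 - 15)/6200 + (V_3 - V_6)/2 = 0
  Node 4: (V_4 - V_3)/82000 + (V_4 - V_5)/2.2 + (V_4 - V_1)/3 + (V_4 - V_7)/75000 = 0
  Node 5: (V_5 - V_4)/2.2 + (V_5 - V_2)/510 + (V_5 - 0)/3600 = 0
  Node 6: (V_6 - V_7)/16 + (V_6 - V_3)/2 = 0
  Node 7: (V_7 - V_6)/16 + (V_7 - 0)/1.6 + (V_7 - V_4)/75000 = 0
Collecting terms (coefficients in siemens):
  0.3374·V_1 - 0.002128·V_2 - 0.3333·V_4 = 0.02941
  0.004088·V_2 - 0.002128·V_1 - 0.001961·V_5 = 0
  0.5002·V_3 - 0.0000122·V_4 - 0.5·V_6 = 0.002419
  0.7879·V_4 - 0.3333·V_1 - 0.0000122·V_3 - 0.4545·V_5 - 0.00001333·V_7 = 0
  0.4568·V_5 - 0.001961·V_2 - 0.4545·V_4 = 0
  0.5625·V_6 - 0.5·V_3 - 0.0625·V_7 = 0
  0.6875·V_7 - 0.00001333·V_4 - 0.0625·V_6 = 0
Solving these 7 simultaneous equations (Gaussian elimination) gives:
  V_1 = 12.99 V, V_2 = 12.98 V, V_3 = 0.05063 V, V_4 = 12.98 V
  V_5 = 12.97 V, V_6 = 0.04549 V, V_7 = 0.004387 V
I_R2 = (V_1 - V_2)/R2 = (12.99 - 12.98)/470 = 0.00002003 A
P_R2 = I_R2² × R2 = (0.00002003)² × 470 = 0.0000001885 W

Final answer: 1.885e-07 W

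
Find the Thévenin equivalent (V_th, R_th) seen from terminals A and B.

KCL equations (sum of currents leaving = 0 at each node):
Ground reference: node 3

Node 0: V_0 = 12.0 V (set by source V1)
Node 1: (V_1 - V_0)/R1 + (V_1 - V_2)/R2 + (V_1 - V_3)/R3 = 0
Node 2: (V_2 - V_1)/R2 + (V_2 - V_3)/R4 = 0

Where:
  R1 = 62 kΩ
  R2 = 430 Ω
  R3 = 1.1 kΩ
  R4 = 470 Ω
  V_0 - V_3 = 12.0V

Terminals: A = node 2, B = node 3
Step 1 — V_th is the open-circuit voltage V_A - V_B (nothing connected across the terminals).
Nodal analysis, taking node 3 as the 0 V reference.
Source V1 fixes V_0 = 12 V.
KCL at each unknown node (sum of currents leaving = 0; resistances in Ω):
  Node 1: (V_1 - 12)/62000 + (V_1 - V_2)/430 + (V_1 - 0)/1100 = 0
  Node 2: (V_2 - V_1)/430 + (V_2 - 0)/470 = 0
Collecting terms (coefficients in siemens):
  0.003251·V_1 - 0.002326·V_2 = 0.0001935
  0.004453·V_2 - 0.002326·V_1 = 0
Determinant D = (0.003251)(0.004453) - (-0.002326)(-0.002326) = 0.000009068
V_1 = [(0.0001935)(0.004453) - (-0.002326)(0)]/D = 0.09505 V
V_2 = [(0.003251)(0) - (0.0001935)(-0.002326)]/D = 0.04964 V
V_th = V_2 - V_3 = 0.04964 - 0 = 0.04964 V
Step 2 — R_th: zero the source — replace V1 by a short circuit (node 3 merges into node 0) — and find the resistance seen between A (node 2) and B (node 0).
Reduce the network between node 2 (A) and node 0 (B) by series/parallel combination:
  Rp1 = R1 ‖ R3 (parallel, both between nodes 0 and 1) = 1/(1/62000 + 1/1100) = 1081 Ω
  Rs1 = R2 + Rp1 (series, joined only at node 1) = 430 + 1081 = 1511 Ω
  Rp2 = R4 ‖ Rs1 (parallel, both between nodes 0 and 2) = 1/(1/470 + 1/1511) = 358.5 Ω
R_th = 358.5 Ω

Final answer: V_th = 0.04964 V, R_th = 358.5 Ω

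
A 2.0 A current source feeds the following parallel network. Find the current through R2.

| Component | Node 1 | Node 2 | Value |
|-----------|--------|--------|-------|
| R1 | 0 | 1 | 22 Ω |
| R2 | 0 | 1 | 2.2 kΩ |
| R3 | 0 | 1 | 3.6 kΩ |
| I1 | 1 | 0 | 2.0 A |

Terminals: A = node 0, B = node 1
All resistors sit directly between nodes 0 and 1, so they are in parallel and share one voltage V; the full source current 2 A splits among them.
1/R_par = 1/22 + 1/2200 + 1/3600 = 0.04619 S  =>  R_par = 21.65 Ω
V = I × R_par = 2 × 21.65 = 43.3 V
I_R2 = V/R2 = 43.3/2200 = 0.01968 A

Final answer: 0.01968 A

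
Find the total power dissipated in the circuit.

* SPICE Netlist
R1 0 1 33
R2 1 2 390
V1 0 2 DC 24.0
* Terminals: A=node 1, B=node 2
Nodal analysis, taking node 2 as the 0 V reference.
Source V1 fixes V_0 = 24 V.
KCL at each unknown node (sum of currents leaving = 0; resistances in Ω):
  Node 1: (V_1 - 24)/33 + (V_1 - 0)/390 = 0
Collecting terms: 0.03287 × V_1 = 0.7273  =>  V_1 = 22.13 V
Power in each resistor, P = (ΔV)²/R:
  P_R1 = (24 - 22.13)²/33 = 0.1062 W
  P_R2 = (22.13 - 0)²/390 = 1.255 W
P_total = P_R1 + P_R2 = 1.362 W

Final answer: 1.362 W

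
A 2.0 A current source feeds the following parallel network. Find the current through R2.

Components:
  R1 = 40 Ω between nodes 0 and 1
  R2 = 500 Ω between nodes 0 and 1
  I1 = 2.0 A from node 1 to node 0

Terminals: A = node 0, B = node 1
All resistors sit directly between nodes 0 and 1, so they are in parallel and share one voltage V; the full source current 2 A splits among them.
1/R_par = 1/40 + 1/500 = 0.027 S  =>  R_par = 37.04 Ω
V = I × R_par = 2 × 37.04 = 74.07 V
I_R2 = V/R2 = 74.07/500 = 0.1481 A

Final answer: 0.1481 A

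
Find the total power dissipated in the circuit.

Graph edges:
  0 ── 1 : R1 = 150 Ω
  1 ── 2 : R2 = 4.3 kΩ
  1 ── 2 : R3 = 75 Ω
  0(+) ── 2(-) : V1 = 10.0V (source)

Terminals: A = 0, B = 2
Nodal analysis, taking node 2 as the 0 V reference.
Source V1 fixes V_0 = 10 V.
KCL at each unknown node (sum of currents leaving = 0; resistances in Ω):
  Node 1: (V_1 - 10)/150 + (V_1 - 0)/4300 + (V_1 - 0)/75 = 0
Collecting terms: 0.02023 × V_1 = 0.06667  =>  V_1 = 3.295 V
Power in each resistor, P = (ΔV)²/R:
  P_R1 = (10 - 3.295)²/150 = 0.2997 W
  P_R2 = (3.295 - 0)²/4300 = 0.002525 W
  P_R3 = (3.295 - 0)²/75 = 0.1448 W
P_total = P_R1 + P_R2 + P_R3 = 0.447 W

Final answer: 0.447 W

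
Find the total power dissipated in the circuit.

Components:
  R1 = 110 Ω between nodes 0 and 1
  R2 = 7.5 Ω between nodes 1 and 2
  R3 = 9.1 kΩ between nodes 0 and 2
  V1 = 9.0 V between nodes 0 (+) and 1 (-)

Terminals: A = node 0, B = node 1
Nodal analysis, taking node 1 as the 0 V reference.
Source V1 fixes V_0 = 9 V.
KCL at each unknown node (sum of currents leaving = 0; resistances in Ω):
  Node 2: (V_2 - 0)/7.5 + (V_2 - 9)/9100 = 0
Collecting terms: 0.1334 × V_2 = 0.000989  =>  V_2 = 0.007411 V
Power in each resistor, P = (ΔV)²/R:
  P_R1 = (9 - 0)²/110 = 0.7364 W
  P_R2 = (0 - 0.007411)²/7.5 = 0.000007324 W
  P_R3 = (9 - 0.007411)²/9100 = 0.008886 W
P_total = P_R1 + P_R2 + P_R3 = 0.7453 W

Final answer: 0.7453 W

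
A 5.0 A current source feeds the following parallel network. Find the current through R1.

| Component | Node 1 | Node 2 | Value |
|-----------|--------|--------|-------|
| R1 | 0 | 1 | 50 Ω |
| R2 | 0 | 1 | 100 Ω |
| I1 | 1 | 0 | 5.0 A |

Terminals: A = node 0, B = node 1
All resistors sit directly between nodes 0 and 1, so they are in parallel and share one voltage V; the full source current 5 A splits among them.
1/R_par = 1/50 + 1/100 = 0.03 S  =>  R_par = 33.33 Ω
V = I × R_par = 5 × 33.33 = 166.7 V
I_R1 = V/R1 = 166.7/50 = 3.333 A

Final answer: 3.333 A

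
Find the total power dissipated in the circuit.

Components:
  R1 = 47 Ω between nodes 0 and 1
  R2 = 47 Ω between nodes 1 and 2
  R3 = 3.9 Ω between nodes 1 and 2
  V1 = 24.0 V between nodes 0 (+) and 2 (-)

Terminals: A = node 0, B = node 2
Nodal analysis, taking node 2 as the 0 V reference.
Source V1 fixes V_0 = 24 V.
KCL at each unknown node (sum of currents leaving = 0; resistances in Ω):
  Node 1: (V_1 - 24)/47 + (V_1 - 0)/47 + (V_1 - 0)/3.9 = 0
Collecting terms: 0.299 × V_1 = 0.5106  =>  V_1 = 1.708 V
Power in each resistor, P = (ΔV)²/R:
  P_R1 = (24 - 1.708)²/47 = 10.57 W
  P_R2 = (1.708 - 0)²/47 = 0.06207 W
  P_R3 = (1.708 - 0)²/3.9 = 0.748 W
P_total = P_R1 + P_R2 + P_R3 = 11.38 W

Final answer: 11.38 W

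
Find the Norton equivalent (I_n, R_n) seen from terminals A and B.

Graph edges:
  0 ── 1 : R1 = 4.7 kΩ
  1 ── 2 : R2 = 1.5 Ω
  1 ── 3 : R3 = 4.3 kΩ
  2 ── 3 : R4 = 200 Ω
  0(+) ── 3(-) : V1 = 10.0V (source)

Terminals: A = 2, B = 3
Find the Thévenin equivalent first; then I_n = V_th/R_th and R_n = R_th.
Step 1 — V_th is the open-circuit voltage V_A - V_B (nothing connected across the terminals).
Nodal analysis, taking node 3 as the 0 V reference.
Source V1 fixes V_0 = 10 V.
KCL at each unknown node (sum of currents leaving = 0; resistances in Ω):
  Node 1: (V_1 - 10)/4700 + (V_1 - V_2)/1.5 + (V_1 - 0)/4300 = 0
  Node 2: (V_2 - V_1)/1.5 + (V_2 - 0)/200 = 0
Collecting terms (coefficients in siemens):
  0.6671·V_1 - 0.6667·V_2 = 0.002128
  0.6717·V_2 - 0.6667·V_1 = 0
Determinant D = (0.6671)(0.6717) - (-0.6667)(-0.6667) = 0.003632
V_1 = [(0.002128)(0.6717) - (-0.6667)(0)]/D = 0.3934 V
V_2 = [(0.6671)(0) - (0.002128)(-0.6667)]/D = 0.3905 V
V_th = V_2 - V_3 = 0.3905 - 0 = 0.3905 V
Step 2 — R_th: zero the source — replace V1 by a short circuit (node 3 merges into node 0) — and find the resistance seen between A (node 2) and B (node 0).
Reduce the network between node 2 (A) and node 0 (B) by series/parallel combination:
  Rp1 = R1 ‖ R3 (parallel, both between nodes 0 and 1) = 1/(1/4700 + 1/4300) = 2246 Ω
  Rs1 = R2 + Rp1 (series, joined only at node 1) = 1.5 + 2246 = 2247 Ω
  Rp2 = R4 ‖ Rs1 (parallel, both between nodes 0 and 2) = 1/(1/200 + 1/2247) = 183.7 Ω
R_th = 183.7 Ω
I_n = V_th/R_th = 0.3905/183.7 = 0.002126 A, and R_n = R_th = 183.7 Ω

Final answer: I_n = 0.002126 A, R_n = 183.7 Ω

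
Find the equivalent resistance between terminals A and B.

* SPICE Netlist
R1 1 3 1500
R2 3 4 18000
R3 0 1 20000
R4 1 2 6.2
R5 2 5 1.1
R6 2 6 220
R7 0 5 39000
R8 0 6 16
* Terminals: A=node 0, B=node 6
Reduce the network between node 0 (A) and node 6 (B) by series/parallel combination:
  Rs1 = R1 + R2 (series, joined only at node 3) = 1500 + 18000 = 19500 Ω
  Rs1 touches the rest of the network only at node 1 (its other end, node 4, goes nowhere), so no current can flow through it — remove it.
  Rs2 = R3 + R4 (series, joined only at node 1) = 20000 + 6.2 = 20010 Ω
  Rs3 = R7 + R5 (series, joined only at node 5) = 39000 + 1.1 = 39000 Ω
  Rp1 = Rs2 ‖ Rs3 (parallel, both between nodes 0 and 2) = 1/(1/20010 + 1/39000) = 13220 Ω
  Rs4 = R6 + Rp1 (series, joined only at node 2) = 220 + 13220 = 13440 Ω
  Rp2 = R8 ‖ Rs4 (parallel, both between nodes 0 and 6) = 1/(1/16 + 1/13440) = 15.98 Ω
R_eq = 15.98 Ω

Final answer: 15.98 Ω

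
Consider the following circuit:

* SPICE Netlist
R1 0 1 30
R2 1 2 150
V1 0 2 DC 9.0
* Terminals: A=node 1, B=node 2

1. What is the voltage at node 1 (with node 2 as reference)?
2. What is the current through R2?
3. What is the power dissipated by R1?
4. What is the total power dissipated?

Nodal analysis, taking node 2 as the 0 V reference.
Source V1 fixes V_0 = 9 V.
KCL at each unknown node (sum of currents leaving = 0; resistances in Ω):
  Node 1: (V_1 - 9)/30 + (V_1 - 0)/150 = 0
Collecting terms: 0.04 × V_1 = 0.3  =>  V_1 = 7.5 V
Part 1:
  Read off the nodal solution: V_1 = 7.5 V
Part 2:
  I_R2 = (V_1 - V_2)/R2 = (7.5 - 0)/150 = 0.05 A
  Magnitude: I_R2 = 0.05 A
Part 3:
  I_R1 = (V_0 - V_1)/R1 = (9 - 7.5)/30 = 0.05 A
  P_R1 = I_R1² × R1 = (0.05)² × 30 = 0.075 W
Part 4:
  Power in each resistor, P = (ΔV)²/R:
    P_R1 = (9 - 7.5)²/30 = 0.075 W
    P_R2 = (7.5 - 0)²/150 = 0.375 W
  P_total = P_R1 + P_R2 = 0.45 W

Final answers:
1. V_1 = 7.5 V
2. I_R2 = 0.05 A
3. P_R1 = 0.075 W
4. P_total = 0.45 W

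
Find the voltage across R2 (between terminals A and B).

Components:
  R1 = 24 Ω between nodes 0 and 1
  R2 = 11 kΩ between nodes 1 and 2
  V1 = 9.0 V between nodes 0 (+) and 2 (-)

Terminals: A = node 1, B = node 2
R1 and R2 are in series across V1 (node 0 → node 1 → node 2), and the output A–B is taken across R2, so this is a voltage divider.
Series current: I = V1/(R1 + R2) = 9/(24 + 11000) = 9/11020 = 0.0008164 A
V_R2 = I × R2 = V1 × R2/(R1 + R2) = 9 × 11000/11020 = 8.98 V

Final answer: 8.98 V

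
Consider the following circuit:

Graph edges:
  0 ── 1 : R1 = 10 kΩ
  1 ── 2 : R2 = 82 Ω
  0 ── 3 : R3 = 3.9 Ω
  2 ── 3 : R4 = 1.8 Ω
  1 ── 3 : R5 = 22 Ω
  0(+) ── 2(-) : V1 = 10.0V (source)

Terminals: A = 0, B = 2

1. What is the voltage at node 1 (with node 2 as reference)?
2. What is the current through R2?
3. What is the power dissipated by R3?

Nodal analysis, taking node 2 as the 0 V reference.
Source V1 fixes V_0 = 10 V.
KCL at each unknown node (sum of currents leaving = 0; resistances in Ω):
  Node 1: (V_1 - 10)/10000 + (V_1 - 0)/82 + (V_1 - V_3)/22 = 0
  Node 3: (V_3 - 10)/3.9 + (V_3 - 0)/1.8 + (V_3 - V_1)/22 = 0
Collecting terms (coefficients in siemens):
  0.05775·V_1 - 0.04545·V_3 = 0.001
  0.8574·V_3 - 0.04545·V_1 = 2.564
Determinant D = (0.05775)(0.8574) - (-0.04545)(-0.04545) = 0.04745
V_1 = [(0.001)(0.8574) - (-0.04545)(2.564)]/D = 2.474 V
V_3 = [(0.05775)(2.564) - (0.001)(-0.04545)]/D = 3.122 V
Part 1:
  Read off the nodal solution: V_1 = 2.474 V
Part 2:
  I_R2 = (V_1 - V_2)/R2 = (2.474 - 0)/82 = 0.03018 A
  Magnitude: I_R2 = 0.03018 A
Part 3:
  I_R3 = (V_0 - V_3)/R3 = (10 - 3.122)/3.9 = 1.764 A
  P_R3 = I_R3² × R3 = (1.764)² × 3.9 = 12.13 W

Final answers:
1. V_1 = 2.474 V
2. I_R2 = 0.03018 A
3. P_R3 = 12.13 W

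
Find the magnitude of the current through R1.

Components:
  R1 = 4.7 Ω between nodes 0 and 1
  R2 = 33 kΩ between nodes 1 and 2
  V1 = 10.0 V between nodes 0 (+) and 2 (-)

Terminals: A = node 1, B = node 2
Nodal analysis, taking node 2 as the 0 V reference.
Source V1 fixes V_0 = 10 V.
KCL at each unknown node (sum of currents leaving = 0; resistances in Ω):
  Node 1: (V_1 - 10)/4.7 + (V_1 - 0)/33000 = 0
Collecting terms: 0.2128 × V_1 = 2.128  =>  V_1 = 9.999 V
I_R1 = (V_0 - V_1)/R1 = (10 - 9.999)/4.7 = 0.000303 A
|I_R1| = 0.000303 A

Final answer: |I_R1| = 0.000303 A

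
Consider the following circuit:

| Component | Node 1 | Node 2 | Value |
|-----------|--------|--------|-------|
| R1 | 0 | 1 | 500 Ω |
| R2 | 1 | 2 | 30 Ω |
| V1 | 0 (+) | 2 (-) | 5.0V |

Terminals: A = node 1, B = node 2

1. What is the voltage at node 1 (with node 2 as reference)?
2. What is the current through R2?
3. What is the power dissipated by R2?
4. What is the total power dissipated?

Nodal analysis, taking node 2 as the 0 V reference.
Source V1 fixes V_0 = 5 V.
KCL at each unknown node (sum of currents leaving = 0; resistances in Ω):
  Node 1: (V_1 - 5)/500 + (V_1 - 0)/30 = 0
Collecting terms: 0.03533 × V_1 = 0.01  =>  V_1 = 0.283 V
Part 1:
  Read off the nodal solution: V_1 = 0.283 V
Part 2:
  I_R2 = (V_1 - V_2)/R2 = (0.283 - 0)/30 = 0.009434 A
  Magnitude: I_R2 = 0.009434 A
Part 3:
  I_R2 = (V_1 - V_2)/R2 = (0.283 - 0)/30 = 0.009434 A
  P_R2 = I_R2² × R2 = (0.009434)² × 30 = 0.00267 W
Part 4:
  Power in each resistor, P = (ΔV)²/R:
    P_R1 = (5 - 0.283)²/500 = 0.0445 W
    P_R2 = (0.283 - 0)²/30 = 0.00267 W
  P_total = P_R1 + P_R2 = 0.04717 W

Final answers:
1. V_1 = 0.283 V
2. I_R2 = 0.009434 A
3. P_R2 = 0.00267 W
4. P_total = 0.04717 W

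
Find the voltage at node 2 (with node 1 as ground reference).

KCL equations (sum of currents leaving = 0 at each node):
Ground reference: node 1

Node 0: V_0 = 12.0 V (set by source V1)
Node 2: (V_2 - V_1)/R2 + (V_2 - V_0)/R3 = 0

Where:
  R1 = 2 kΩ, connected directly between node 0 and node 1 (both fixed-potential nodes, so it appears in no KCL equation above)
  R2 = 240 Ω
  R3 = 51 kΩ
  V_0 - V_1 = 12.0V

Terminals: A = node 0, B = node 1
Nodal analysis, taking node 1 as the 0 V reference.
Source V1 fixes V_0 = 12 V.
KCL at each unknown node (sum of currents leaving = 0; resistances in Ω):
  Node 2: (V_2 - 0)/240 + (V_2 - 12)/51000 = 0
Collecting terms: 0.004186 × V_2 = 0.0002353  =>  V_2 = 0.05621 V
The requested potential is V_2 = 0.05621 V.

Final answer: V_2 = 0.05621 V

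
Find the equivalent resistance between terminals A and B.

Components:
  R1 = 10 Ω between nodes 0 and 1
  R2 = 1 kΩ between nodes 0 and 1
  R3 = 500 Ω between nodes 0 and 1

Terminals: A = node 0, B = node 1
Reduce the network between node 0 (A) and node 1 (B) by series/parallel combination:
  Rp1 = R1 ‖ R2 ‖ R3 (parallel, all between nodes 0 and 1) = 1/(1/10 + 1/1000 + 1/500) = 9.709 Ω
R_eq = 9.709 Ω

Final answer: 9.709 Ω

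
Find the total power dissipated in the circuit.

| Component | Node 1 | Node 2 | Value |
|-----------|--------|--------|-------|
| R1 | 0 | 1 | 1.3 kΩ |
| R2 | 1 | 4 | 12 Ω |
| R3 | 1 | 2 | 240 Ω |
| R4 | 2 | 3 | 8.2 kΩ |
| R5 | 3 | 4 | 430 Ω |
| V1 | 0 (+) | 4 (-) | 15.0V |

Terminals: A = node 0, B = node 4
Nodal analysis, taking node 4 as the 0 V reference.
Source V1 fixes V_0 = 15 V.
KCL at each unknown node (sum of currents leaving = 0; resistances in Ω):
  Node 1: (V_1 - 15)/1300 + (V_1 - 0)/12 + (V_1 - V_2)/240 = 0
  Node 2: (V_2 - V_1)/240 + (V_2 - V_3)/8200 = 0
  Node 3: (V_3 - V_2)/8200 + (V_3 - 0)/430 = 0
Collecting terms (coefficients in siemens):
  0.08827·V_1 - 0.004167·V_2 = 0.01154
  0.004289·V_2 - 0.004167·V_1 - 0.000122·V_3 = 0
  0.002448·V_3 - 0.000122·V_2 = 0
Solving these 3 simultaneous equations (Gaussian elimination) gives:
  V_1 = 0.137 V, V_2 = 0.1333 V, V_3 = 0.006642 V
Power in each resistor, P = (ΔV)²/R:
  P_R1 = (15 - 0.137)²/1300 = 0.1699 W
  P_R2 = (0.137 - 0)²/12 = 0.001564 W
  P_R3 = (0.137 - 0.1333)²/240 = 0.00000005726 W
  P_R4 = (0.1333 - 0.006642)²/8200 = 0.000001957 W
  P_R5 = (0.006642 - 0)²/430 = 0.0000001026 W
P_total = P_R1 + P_R2 + P_R3 + P_R4 + P_R5 = 0.1715 W

Final answer: 0.1715 W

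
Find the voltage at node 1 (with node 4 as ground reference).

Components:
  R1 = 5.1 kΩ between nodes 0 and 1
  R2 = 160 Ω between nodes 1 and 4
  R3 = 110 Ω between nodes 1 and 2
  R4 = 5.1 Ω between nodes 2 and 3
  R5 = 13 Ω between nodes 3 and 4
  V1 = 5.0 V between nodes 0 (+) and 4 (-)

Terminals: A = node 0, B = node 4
Nodal analysis, taking node 4 as the 0 V reference.
Source V1 fixes V_0 = 5 V.
KCL at each unknown node (sum of currents leaving = 0; resistances in Ω):
  Node 1: (V_1 - 5)/5100 + (V_1 - 0)/160 + (V_1 - V_2)/110 = 0
  Node 2: (V_2 - V_1)/110 + (V_2 - V_3)/5.1 = 0
  Node 3: (V_3 - V_2)/5.1 + (V_3 - 0)/13 = 0
Collecting terms (coefficients in siemens):
  0.01554·V_1 - 0.009091·V_2 = 0.0009804
  0.2052·V_2 - 0.009091·V_1 - 0.1961·V_3 = 0
  0.273·V_3 - 0.1961·V_2 = 0
Solving these 3 simultaneous equations (Gaussian elimination) gives:
  V_1 = 0.06879 V, V_2 = 0.009719 V, V_3 = 0.006981 V
The requested potential is V_1 = 0.06879 V.

Final answer: V_1 = 0.06879 V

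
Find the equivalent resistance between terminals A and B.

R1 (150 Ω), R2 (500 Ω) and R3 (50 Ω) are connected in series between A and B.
Reduce the network between node 0 (A) and node 3 (B) by series/parallel combination:
  Rs1 = R1 + R2 (series, joined only at node 1) = 150 + 500 = 650 Ω
  Rs2 = R3 + Rs1 (series, joined only at node 2) = 50 + 650 = 700 Ω
R_eq = 700 Ω

Final answer: 700 Ω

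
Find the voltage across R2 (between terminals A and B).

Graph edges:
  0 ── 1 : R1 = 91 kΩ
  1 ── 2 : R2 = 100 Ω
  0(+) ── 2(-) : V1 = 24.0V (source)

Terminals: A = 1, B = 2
R1 and R2 are in series across V1 (node 0 → node 1 → node 2), and the output A–B is taken across R2, so this is a voltage divider.
Series current: I = V1/(R1 + R2) = 24/(91000 + 100) = 24/91100 = 0.0002634 A
V_R2 = I × R2 = V1 × R2/(R1 + R2) = 24 × 100/91100 = 0.02634 V

Final answer: 0.02634 V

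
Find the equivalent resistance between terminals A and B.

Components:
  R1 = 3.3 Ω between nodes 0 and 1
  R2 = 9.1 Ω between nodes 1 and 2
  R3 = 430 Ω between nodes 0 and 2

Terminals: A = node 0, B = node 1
Reduce the network between node 0 (A) and node 1 (B) by series/parallel combination:
  Rs1 = R3 + R2 (series, joined only at node 2) = 430 + 9.1 = 439.1 Ω
  Rp1 = R1 ‖ Rs1 (parallel, both between nodes 0 and 1) = 1/(1/3.3 + 1/439.1) = 3.275 Ω
R_eq = 3.275 Ω

Final answer: 3.275 Ω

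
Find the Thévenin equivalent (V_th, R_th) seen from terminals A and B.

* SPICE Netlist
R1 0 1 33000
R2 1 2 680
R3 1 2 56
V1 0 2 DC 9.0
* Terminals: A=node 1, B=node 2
Step 1 — V_th is the open-circuit voltage V_A - V_B (nothing connected across the terminals).
Nodal analysis, taking node 2 as the 0 V reference.
Source V1 fixes V_0 = 9 V.
KCL at each unknown node (sum of currents leaving = 0; resistances in Ω):
  Node 1: (V_1 - 9)/33000 + (V_1 - 0)/680 + (V_1 - 0)/56 = 0
Collecting terms: 0.01936 × V_1 = 0.0002727  =>  V_1 = 0.01409 V
V_th = V_1 - V_2 = 0.01409 - 0 = 0.01409 V
Step 2 — R_th: zero the source — replace V1 by a short circuit (node 2 merges into node 0) — and find the resistance seen between A (node 1) and B (node 0).
Reduce the network between node 1 (A) and node 0 (B) by series/parallel combination:
  Rp1 = R1 ‖ R2 ‖ R3 (parallel, all between nodes 0 and 1) = 1/(1/33000 + 1/680 + 1/56) = 51.66 Ω
R_th = 51.66 Ω

Final answer: V_th = 0.01409 V, R_th = 51.66 Ω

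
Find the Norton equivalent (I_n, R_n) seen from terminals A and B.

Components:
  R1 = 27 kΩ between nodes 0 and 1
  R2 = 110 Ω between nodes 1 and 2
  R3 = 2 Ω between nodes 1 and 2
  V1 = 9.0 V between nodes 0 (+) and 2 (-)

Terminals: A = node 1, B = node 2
Find the Thévenin equivalent first; then I_n = V_th/R_th and R_n = R_th.
Step 1 — V_th is the open-circuit voltage V_A - V_B (nothing connected across the terminals).
Nodal analysis, taking node 2 as the 0 V reference.
Source V1 fixes V_0 = 9 V.
KCL at each unknown node (sum of currents leaving = 0; resistances in Ω):
  Node 1: (V_1 - 9)/27000 + (V_1 - 0)/110 + (V_1 - 0)/2 = 0
Collecting terms: 0.5091 × V_1 = 0.0003333  =>  V_1 = 0.0006547 V
V_th = V_1 - V_2 = 0.0006547 - 0 = 0.0006547 V
Step 2 — R_th: zero the source — replace V1 by a short circuit (node 2 merges into node 0) — and find the resistance seen between A (node 1) and B (node 0).
Reduce the network between node 1 (A) and node 0 (B) by series/parallel combination:
  Rp1 = R1 ‖ R2 ‖ R3 (parallel, all between nodes 0 and 1) = 1/(1/27000 + 1/110 + 1/2) = 1.964 Ω
R_th = 1.964 Ω
I_n = V_th/R_th = 0.0006547/1.964 = 0.0003333 A, and R_n = R_th = 1.964 Ω

Final answer: I_n = 0.0003333 A, R_n = 1.964 Ω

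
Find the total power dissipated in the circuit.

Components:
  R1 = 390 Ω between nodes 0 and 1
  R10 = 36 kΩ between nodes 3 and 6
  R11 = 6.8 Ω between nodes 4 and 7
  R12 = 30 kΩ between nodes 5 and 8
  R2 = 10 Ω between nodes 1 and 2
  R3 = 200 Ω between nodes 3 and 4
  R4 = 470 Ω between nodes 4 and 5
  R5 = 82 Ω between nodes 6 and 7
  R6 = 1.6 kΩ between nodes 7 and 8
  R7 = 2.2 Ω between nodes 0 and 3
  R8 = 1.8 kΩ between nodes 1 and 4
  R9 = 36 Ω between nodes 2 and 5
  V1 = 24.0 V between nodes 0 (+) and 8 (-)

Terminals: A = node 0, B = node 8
Nodal analysis, taking node 8 as the 0 V reference.
Source V1 fixes V_0 = 24 V.
KCL at each unknown node (sum of currents leaving = 0; resistances in Ω):
  Node 1: (V_1 - 24)/390 + (V_1 - V_2)/10 + (V_1 - V_4)/1800 = 0
  Node 2: (V_2 - V_1)/10 + (V_2 - V_5)/36 = 0
  Node 3: (V_3 - V_4)/200 + (V_3 - 24)/2.2 + (V_3 - V_6)/36000 = 0
  Node 4: (V_4 - V_3)/200 + (V_4 - V_5)/470 + (V_4 - V_1)/1800 + (V_4 - V_7)/6.8 = 0
  Node 5: (V_5 - V_4)/470 + (V_5 - V_2)/36 + (V_5 - 0)/30000 = 0
  Node 6: (V_6 - V_7)/82 + (V_6 - V_3)/36000 = 0
  Node 7: (V_7 - V_6)/82 + (V_7 - 0)/1600 + (V_7 - V_4)/6.8 = 0
Collecting terms (coefficients in siemens):
  0.1031·V_1 - 0.1·V_2 - 0.0005556·V_4 = 0.06154
  0.1278·V_2 - 0.1·V_1 - 0.02778·V_5 = 0
  0.4596·V_3 - 0.005·V_4 - 0.00002778·V_6 = 10.91
  0.1547·V_4 - 0.0005556·V_1 - 0.005·V_3 - 0.002128·V_5 - 0.1471·V_7 = 0
  0.02994·V_5 - 0.02778·V_2 - 0.002128·V_4 = 0
  0.01222·V_6 - 0.00002778·V_3 - 0.0122·V_7 = 0
  0.1599·V_7 - 0.1471·V_4 - 0.0122·V_6 = 0
Solving these 7 simultaneous equations (Gaussian elimination) gives:
  V_1 = 22.76 V, V_2 = 22.74 V, V_3 = 23.98 V, V_4 = 21.76 V
  V_5 = 22.64 V, V_6 = 21.68 V, V_7 = 21.67 V
Power in each resistor, P = (ΔV)²/R:
  P_R1 = (24 - 22.76)²/390 = 0.003933 W
  P_R2 = (22.76 - 22.74)²/10 = 0.00006872 W
  P_R3 = (23.98 - 21.76)²/200 = 0.02446 W
  P_R4 = (21.76 - 22.64)²/470 = 0.001638 W
  P_R5 = (21.68 - 21.67)²/82 = 0.0000003343 W
  P_R6 = (21.67 - 0)²/1600 = 0.2935 W
  P_R7 = (24 - 23.98)²/2.2 = 0.0002722 W
  P_R8 = (22.76 - 21.76)²/1800 = 0.0005532 W
  P_R9 = (22.74 - 22.64)²/36 = 0.0002474 W
  P_R10 = (23.98 - 21.68)²/36000 = 0.0001467 W
  P_R11 = (21.76 - 21.67)²/6.8 = 0.001236 W
  P_R12 = (22.64 - 0)²/30000 = 0.01709 W
P_total = P_R1 + P_R2 + P_R3 + P_R4 + P_R5 + P_R6 + P_R7 + P_R8 + P_R9 + P_R10 + P_R11 + P_R12 = 0.3432 W

Final answer: 0.3432 W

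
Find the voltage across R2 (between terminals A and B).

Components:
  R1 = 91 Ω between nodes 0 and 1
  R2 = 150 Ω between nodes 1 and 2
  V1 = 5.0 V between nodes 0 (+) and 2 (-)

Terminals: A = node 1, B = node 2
R1 and R2 are in series across V1 (node 0 → node 1 → node 2), and the output A–B is taken across R2, so this is a voltage divider.
Series current: I = V1/(R1 + R2) = 5/(91 + 150) = 5/241 = 0.02075 A
V_R2 = I × R2 = V1 × R2/(R1 + R2) = 5 × 150/241 = 3.112 V

Final answer: 3.112 V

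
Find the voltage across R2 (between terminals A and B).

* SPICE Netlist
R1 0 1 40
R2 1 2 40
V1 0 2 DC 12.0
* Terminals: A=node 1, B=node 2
R1 and R2 are in series across V1 (node 0 → node 1 → node 2), and the output A–B is taken across R2, so this is a voltage divider.
Series current: I = V1/(R1 + R2) = 12/(40 + 40) = 12/80 = 0.15 A
V_R2 = I × R2 = V1 × R2/(R1 + R2) = 12 × 40/80 = 6 V

Final answer: 6 V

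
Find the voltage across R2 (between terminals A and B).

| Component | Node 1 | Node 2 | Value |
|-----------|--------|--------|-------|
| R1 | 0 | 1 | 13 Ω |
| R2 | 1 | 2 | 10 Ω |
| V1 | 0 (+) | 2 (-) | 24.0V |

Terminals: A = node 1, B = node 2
R1 and R2 are in series across V1 (node 0 → node 1 → node 2), and the output A–B is taken across R2, so this is a voltage divider.
Series current: I = V1/(R1 + R2) = 24/(13 + 10) = 24/23 = 1.043 A
V_R2 = I × R2 = V1 × R2/(R1 + R2) = 24 × 10/23 = 10.43 V

Final answer: 10.43 V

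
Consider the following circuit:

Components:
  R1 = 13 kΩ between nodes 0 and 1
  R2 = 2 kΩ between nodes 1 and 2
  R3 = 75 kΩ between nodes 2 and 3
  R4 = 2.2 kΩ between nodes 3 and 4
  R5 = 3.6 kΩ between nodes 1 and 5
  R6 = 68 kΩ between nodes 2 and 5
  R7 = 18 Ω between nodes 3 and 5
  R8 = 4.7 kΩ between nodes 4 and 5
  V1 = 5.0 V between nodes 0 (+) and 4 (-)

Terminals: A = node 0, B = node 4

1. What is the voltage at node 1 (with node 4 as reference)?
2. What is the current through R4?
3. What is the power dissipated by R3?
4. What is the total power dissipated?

Nodal analysis, taking node 4 as the 0 V reference.
Source V1 fixes V_0 = 5 V.
KCL at each unknown node (sum of currents leaving = 0; resistances in Ω):
  Node 1: (V_1 - 5)/13000 + (V_1 - V_2)/2000 + (V_1 - V_5)/3600 = 0
  Node 2: (V_2 - V_1)/2000 + (V_2 - V_3)/75000 + (V_2 - V_5)/68000 = 0
  Node 3: (V_3 - V_2)/75000 + (V_3 - 0)/2200 + (V_3 - V_5)/18 = 0
  Node 5: (V_5 - V_1)/3600 + (V_5 - V_2)/68000 + (V_5 - V_3)/18 + (V_5 - 0)/4700 = 0
Collecting terms (coefficients in siemens):
  0.0008547·V_1 - 0.0005·V_2 - 0.0002778·V_5 = 0.0003846
  0.000528·V_2 - 0.0005·V_1 - 0.00001333·V_3 - 0.00001471·V_5 = 0
  0.05602·V_3 - 0.00001333·V_2 - 0.05556·V_5 = 0
  0.05606·V_5 - 0.0002778·V_1 - 0.00001471·V_2 - 0.05556·V_3 = 0
Solving these 4 simultaneous equations (Gaussian elimination) gives:
  V_1 = 1.347 V, V_2 = 1.298 V, V_3 = 0.4201 V, V_5 = 0.4233 V
Part 1:
  Read off the nodal solution: V_1 = 1.347 V
Part 2:
  I_R4 = (V_3 - V_4)/R4 = (0.4201 - 0)/2200 = 0.000191 A
  Magnitude: I_R4 = 0.000191 A
Part 3:
  I_R3 = (V_2 - V_3)/R3 = (1.298 - 0.4201)/75000 = 0.0000117 A
  P_R3 = I_R3² × R3 = (0.0000117)² × 75000 = 0.00001026 W
Part 4:
  Power in each resistor, P = (ΔV)²/R:
    P_R1 = (5 - 1.347)²/13000 = 0.001027 W
    P_R2 = (1.347 - 1.298)²/2000 = 0.000001206 W
    P_R3 = (1.298 - 0.4201)²/75000 = 0.00001026 W
    P_R4 = (0.4201 - 0)²/2200 = 0.00008022 W
    P_R5 = (1.347 - 0.4233)²/3600 = 0.0002368 W
    P_R6 = (1.298 - 0.4233)²/68000 = 0.00001124 W
    P_R7 = (0.4201 - 0.4233)²/18 = 0.0000005784 W
    P_R8 = (0 - 0.4233)²/4700 = 0.00003813 W
  P_total = P_R1 + P_R2 + P_R3 + P_R4 + P_R5 + P_R6 + P_R7 + P_R8 = 0.001405 W

Final answers:
1. V_1 = 1.347 V
2. I_R4 = 0.000191 A
3. P_R3 = 1.026e-05 W
4. P_total = 0.001405 W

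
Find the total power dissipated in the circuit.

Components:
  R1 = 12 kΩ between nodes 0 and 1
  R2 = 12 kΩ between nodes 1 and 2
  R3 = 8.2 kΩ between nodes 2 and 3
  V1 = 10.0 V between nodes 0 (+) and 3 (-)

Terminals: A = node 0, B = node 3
Nodal analysis, taking node 3 as the 0 V reference.
Source V1 fixes V_0 = 10 V.
KCL at each unknown node (sum of currents leaving = 0; resistances in Ω):
  Node 1: (V_1 - 10)/12000 + (V_1 - V_2)/12000 = 0
  Node 2: (V_2 - V_1)/12000 + (V_2 - 0)/8200 = 0
Collecting terms (coefficients in siemens):
  0.0001667·V_1 - 0.00008333·V_2 = 0.0008333
  0.0002053·V_2 - 0.00008333·V_1 = 0
Determinant D = (0.0001667)(0.0002053) - (-0.00008333)(-0.00008333) = 0.00000002727
V_1 = [(0.0008333)(0.0002053) - (-0.00008333)(0)]/D = 6.273 V
V_2 = [(0.0001667)(0) - (0.0008333)(-0.00008333)]/D = 2.547 V
Power in each resistor, P = (ΔV)²/R:
  P_R1 = (10 - 6.273)²/12000 = 0.001157 W
  P_R2 = (6.273 - 2.547)²/12000 = 0.001157 W
  P_R3 = (2.547 - 0)²/8200 = 0.0007909 W
P_total = P_R1 + P_R2 + P_R3 = 0.003106 W

Final answer: 0.003106 W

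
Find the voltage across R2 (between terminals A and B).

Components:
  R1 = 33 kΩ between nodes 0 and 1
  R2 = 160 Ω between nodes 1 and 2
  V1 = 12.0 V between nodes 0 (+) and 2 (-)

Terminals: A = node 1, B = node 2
R1 and R2 are in series across V1 (node 0 → node 1 → node 2), and the output A–B is taken across R2, so this is a voltage divider.
Series current: I = V1/(R1 + R2) = 12/(33000 + 160) = 12/33160 = 0.0003619 A
V_R2 = I × R2 = V1 × R2/(R1 + R2) = 12 × 160/33160 = 0.0579 V

Final answer: 0.0579 V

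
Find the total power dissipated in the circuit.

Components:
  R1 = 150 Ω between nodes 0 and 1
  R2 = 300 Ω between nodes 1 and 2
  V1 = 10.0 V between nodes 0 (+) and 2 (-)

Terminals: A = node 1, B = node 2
Nodal analysis, taking node 2 as the 0 V reference.
Source V1 fixes V_0 = 10 V.
KCL at each unknown node (sum of currents leaving = 0; resistances in Ω):
  Node 1: (V_1 - 10)/150 + (V_1 - 0)/300 = 0
Collecting terms: 0.01 × V_1 = 0.06667  =>  V_1 = 6.667 V
Power in each resistor, P = (ΔV)²/R:
  P_R1 = (10 - 6.667)²/150 = 0.07407 W
  P_R2 = (6.667 - 0)²/300 = 0.1481 W
P_total = P_R1 + P_R2 = 0.2222 W

Final answer: 0.2222 W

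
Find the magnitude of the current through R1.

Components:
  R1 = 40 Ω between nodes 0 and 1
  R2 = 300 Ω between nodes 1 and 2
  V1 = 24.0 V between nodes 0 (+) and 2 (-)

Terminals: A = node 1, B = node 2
Nodal analysis, taking node 2 as the 0 V reference.
Source V1 fixes V_0 = 24 V.
KCL at each unknown node (sum of currents leaving = 0; resistances in Ω):
  Node 1: (V_1 - 24)/40 + (V_1 - 0)/300 = 0
Collecting terms: 0.02833 × V_1 = 0.6  =>  V_1 = 21.18 V
I_R1 = (V_0 - V_1)/R1 = (24 - 21.18)/40 = 0.07059 A
|I_R1| = 0.07059 A

Final answer: |I_R1| = 0.07059 A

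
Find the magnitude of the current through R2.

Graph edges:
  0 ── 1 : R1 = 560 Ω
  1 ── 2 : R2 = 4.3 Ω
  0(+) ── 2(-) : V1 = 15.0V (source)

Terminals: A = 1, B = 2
Nodal analysis, taking node 2 as the 0 V reference.
Source V1 fixes V_0 = 15 V.
KCL at each unknown node (sum of currents leaving = 0; resistances in Ω):
  Node 1: (V_1 - 15)/560 + (V_1 - 0)/4.3 = 0
Collecting terms: 0.2343 × V_1 = 0.02679  =>  V_1 = 0.1143 V
I_R2 = (V_1 - V_2)/R2 = (0.1143 - 0)/4.3 = 0.02658 A
|I_R2| = 0.02658 A

Final answer: |I_R2| = 0.02658 A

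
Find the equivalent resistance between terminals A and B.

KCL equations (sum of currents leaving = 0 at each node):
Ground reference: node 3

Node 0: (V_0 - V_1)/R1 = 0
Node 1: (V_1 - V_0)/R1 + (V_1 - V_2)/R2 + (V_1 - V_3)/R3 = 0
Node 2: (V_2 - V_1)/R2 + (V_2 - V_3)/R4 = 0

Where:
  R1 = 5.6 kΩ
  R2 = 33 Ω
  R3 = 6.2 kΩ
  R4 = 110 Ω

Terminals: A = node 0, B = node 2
Reduce the network between node 0 (A) and node 2 (B) by series/parallel combination:
  Rs1 = R3 + R4 (series, joined only at node 3) = 6200 + 110 = 6310 Ω
  Rp1 = R2 ‖ Rs1 (parallel, both between nodes 1 and 2) = 1/(1/33 + 1/6310) = 32.83 Ω
  Rs2 = R1 + Rp1 (series, joined only at node 1) = 5600 + 32.83 = 5633 Ω
R_eq = 5.633 kΩ

Final answer: 5.633 kΩ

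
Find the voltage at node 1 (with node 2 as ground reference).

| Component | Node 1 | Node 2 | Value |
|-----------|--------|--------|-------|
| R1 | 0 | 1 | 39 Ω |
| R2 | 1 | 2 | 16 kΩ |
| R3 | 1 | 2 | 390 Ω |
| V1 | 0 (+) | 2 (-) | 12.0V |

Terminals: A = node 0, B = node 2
Nodal analysis, taking node 2 as the 0 V reference.
Source V1 fixes V_0 = 12 V.
KCL at each unknown node (sum of currents leaving = 0; resistances in Ω):
  Node 1: (V_1 - 12)/39 + (V_1 - 0)/16000 + (V_1 - 0)/390 = 0
Collecting terms: 0.02827 × V_1 = 0.3077  =>  V_1 = 10.88 V
The requested potential is V_1 = 10.88 V.

Final answer: V_1 = 10.88 V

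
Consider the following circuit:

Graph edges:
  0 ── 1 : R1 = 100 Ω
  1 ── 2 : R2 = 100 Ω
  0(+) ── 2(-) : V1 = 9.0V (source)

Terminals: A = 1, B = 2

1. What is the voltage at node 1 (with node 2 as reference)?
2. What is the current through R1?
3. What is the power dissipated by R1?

Nodal analysis, taking node 2 as the 0 V reference.
Source V1 fixes V_0 = 9 V.
KCL at each unknown node (sum of currents leaving = 0; resistances in Ω):
  Node 1: (V_1 - 9)/100 + (V_1 - 0)/100 = 0
Collecting terms: 0.02 × V_1 = 0.09  =>  V_1 = 4.5 V
Part 1:
  Read off the nodal solution: V_1 = 4.5 V
Part 2:
  I_R1 = (V_0 - V_1)/R1 = (9 - 4.5)/100 = 0.045 A
  Magnitude: I_R1 = 0.045 A
Part 3:
  I_R1 = (V_0 - V_1)/R1 = (9 - 4.5)/100 = 0.045 A
  P_R1 = I_R1² × R1 = (0.045)² × 100 = 0.2025 W

Final answers:
1. V_1 = 4.5 V
2. I_R1 = 0.045 A
3. P_R1 = 0.2025 W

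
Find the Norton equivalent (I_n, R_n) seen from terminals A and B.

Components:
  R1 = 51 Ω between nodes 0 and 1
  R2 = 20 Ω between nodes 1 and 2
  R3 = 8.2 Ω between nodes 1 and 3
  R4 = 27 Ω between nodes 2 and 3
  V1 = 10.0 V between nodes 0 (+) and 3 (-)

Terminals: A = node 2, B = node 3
Find the Thévenin equivalent first; then I_n = V_th/R_th and R_n = R_th.
Step 1 — V_th is the open-circuit voltage V_A - V_B (nothing connected across the terminals).
Nodal analysis, taking node 3 as the 0 V reference.
Source V1 fixes V_0 = 10 V.
KCL at each unknown node (sum of currents leaving = 0; resistances in Ω):
  Node 1: (V_1 - 10)/51 + (V_1 - V_2)/20 + (V_1 - 0)/8.2 = 0
  Node 2: (V_2 - V_1)/20 + (V_2 - 0)/27 = 0
Collecting terms (coefficients in siemens):
  0.1916·V_1 - 0.05·V_2 = 0.1961
  0.08704·V_2 - 0.05·V_1 = 0
Determinant D = (0.1916)(0.08704) - (-0.05)(-0.05) = 0.01417
V_1 = [(0.1961)(0.08704) - (-0.05)(0)]/D = 1.204 V
V_2 = [(0.1916)(0) - (0.1961)(-0.05)]/D = 0.6917 V
V_th = V_2 - V_3 = 0.6917 - 0 = 0.6917 V
Step 2 — R_th: zero the source — replace V1 by a short circuit (node 3 merges into node 0) — and find the resistance seen between A (node 2) and B (node 0).
Reduce the network between node 2 (A) and node 0 (B) by series/parallel combination:
  Rp1 = R1 ‖ R3 (parallel, both between nodes 0 and 1) = 1/(1/51 + 1/8.2) = 7.064 Ω
  Rs1 = R2 + Rp1 (series, joined only at node 1) = 20 + 7.064 = 27.06 Ω
  Rp2 = R4 ‖ Rs1 (parallel, both between nodes 0 and 2) = 1/(1/27 + 1/27.06) = 13.52 Ω
R_th = 13.52 Ω
I_n = V_th/R_th = 0.6917/13.52 = 0.05118 A, and R_n = R_th = 13.52 Ω

Final answer: I_n = 0.05118 A, R_n = 13.52 Ω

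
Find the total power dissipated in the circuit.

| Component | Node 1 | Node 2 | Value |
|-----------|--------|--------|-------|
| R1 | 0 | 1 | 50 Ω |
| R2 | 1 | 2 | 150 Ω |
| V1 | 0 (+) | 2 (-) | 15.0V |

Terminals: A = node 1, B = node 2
Nodal analysis, taking node 2 as the 0 V reference.
Source V1 fixes V_0 = 15 V.
KCL at each unknown node (sum of currents leaving = 0; resistances in Ω):
  Node 1: (V_1 - 15)/50 + (V_1 - 0)/150 = 0
Collecting terms: 0.02667 × V_1 = 0.3  =>  V_1 = 11.25 V
Power in each resistor, P = (ΔV)²/R:
  P_R1 = (15 - 11.25)²/50 = 0.2812 W
  P_R2 = (11.25 - 0)²/150 = 0.8438 W
P_total = P_R1 + P_R2 = 1.125 W

Final answer: 1.125 W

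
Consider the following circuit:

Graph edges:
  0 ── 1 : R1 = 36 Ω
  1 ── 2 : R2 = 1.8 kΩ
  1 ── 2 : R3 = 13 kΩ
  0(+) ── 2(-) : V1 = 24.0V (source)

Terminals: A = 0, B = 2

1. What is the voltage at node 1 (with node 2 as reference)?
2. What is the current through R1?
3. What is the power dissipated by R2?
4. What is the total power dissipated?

Nodal analysis, taking node 2 as the 0 V reference.
Source V1 fixes V_0 = 24 V.
KCL at each unknown node (sum of currents leaving = 0; resistances in Ω):
  Node 1: (V_1 - 24)/36 + (V_1 - 0)/1800 + (V_1 - 0)/13000 = 0
Collecting terms: 0.02841 × V_1 = 0.6667  =>  V_1 = 23.47 V
Part 1:
  Read off the nodal solution: V_1 = 23.47 V
Part 2:
  I_R1 = (V_0 - V_1)/R1 = (24 - 23.47)/36 = 0.01484 A
  Magnitude: I_R1 = 0.01484 A
Part 3:
  I_R2 = (V_1 - V_2)/R2 = (23.47 - 0)/1800 = 0.01304 A
  P_R2 = I_R2² × R2 = (0.01304)² × 1800 = 0.3059 W
Part 4:
  Power in each resistor, P = (ΔV)²/R:
    P_R1 = (24 - 23.47)²/36 = 0.00793 W
    P_R2 = (23.47 - 0)²/1800 = 0.3059 W
    P_R3 = (23.47 - 0)²/13000 = 0.04236 W
  P_total = P_R1 + P_R2 + P_R3 = 0.3562 W

Final answers:
1. V_1 = 23.47 V
2. I_R1 = 0.01484 A
3. P_R2 = 0.3059 W
4. P_total = 0.3562 W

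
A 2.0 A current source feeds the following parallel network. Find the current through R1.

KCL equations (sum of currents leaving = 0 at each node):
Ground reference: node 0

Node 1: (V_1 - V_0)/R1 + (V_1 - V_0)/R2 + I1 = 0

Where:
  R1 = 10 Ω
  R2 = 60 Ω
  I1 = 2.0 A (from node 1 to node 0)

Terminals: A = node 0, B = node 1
All resistors sit directly between nodes 0 and 1, so they are in parallel and share one voltage V; the full source current 2 A splits among them.
1/R_par = 1/10 + 1/60 = 0.1167 S  =>  R_par = 8.571 Ω
V = I × R_par = 2 × 8.571 = 17.14 V
I_R1 = V/R1 = 17.14/10 = 1.714 A

Final answer: 1.714 A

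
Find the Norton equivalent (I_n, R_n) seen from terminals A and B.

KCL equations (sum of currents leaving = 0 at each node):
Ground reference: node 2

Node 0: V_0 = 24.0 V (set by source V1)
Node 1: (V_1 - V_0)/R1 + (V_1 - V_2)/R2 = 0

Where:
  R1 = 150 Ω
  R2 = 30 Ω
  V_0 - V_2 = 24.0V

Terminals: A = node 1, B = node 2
Find the Thévenin equivalent first; then I_n = V_th/R_th and R_n = R_th.
Step 1 — V_th is the open-circuit voltage V_A - V_B (nothing connected across the terminals).
Nodal analysis, taking node 2 as the 0 V reference.
Source V1 fixes V_0 = 24 V.
KCL at each unknown node (sum of currents leaving = 0; resistances in Ω):
  Node 1: (V_1 - 24)/150 + (V_1 - 0)/30 = 0
Collecting terms: 0.04 × V_1 = 0.16  =>  V_1 = 4 V
V_th = V_1 - V_2 = 4 - 0 = 4 V
Step 2 — R_th: zero the source — replace V1 by a short circuit (node 2 merges into node 0) — and find the resistance seen between A (node 1) and B (node 0).
Reduce the network between node 1 (A) and node 0 (B) by series/parallel combination:
  Rp1 = R1 ‖ R2 (parallel, both between nodes 0 and 1) = 1/(1/150 + 1/30) = 25 Ω
R_th = 25 Ω
I_n = V_th/R_th = 4/25 = 0.16 A, and R_n = R_th = 25 Ω

Final answer: I_n = 0.16 A, R_n = 25 Ω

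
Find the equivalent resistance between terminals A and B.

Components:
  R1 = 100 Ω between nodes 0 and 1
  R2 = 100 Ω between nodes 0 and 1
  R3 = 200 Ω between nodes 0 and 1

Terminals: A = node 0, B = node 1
Reduce the network between node 0 (A) and node 1 (B) by series/parallel combination:
  Rp1 = R1 ‖ R2 ‖ R3 (parallel, all between nodes 0 and 1) = 1/(1/100 + 1/100 + 1/200) = 40 Ω
R_eq = 40 Ω

Final answer: 40 Ω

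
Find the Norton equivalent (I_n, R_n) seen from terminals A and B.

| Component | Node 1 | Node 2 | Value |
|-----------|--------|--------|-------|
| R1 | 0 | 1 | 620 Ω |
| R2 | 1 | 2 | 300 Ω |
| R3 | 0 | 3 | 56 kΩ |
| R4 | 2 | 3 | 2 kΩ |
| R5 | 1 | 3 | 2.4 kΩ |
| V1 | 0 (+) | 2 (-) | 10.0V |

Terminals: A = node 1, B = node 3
Find the Thévenin equivalent first; then I_n = V_th/R_th and R_n = R_th.
Step 1 — V_th is the open-circuit voltage V_A - V_B (nothing connected across the terminals).
Nodal analysis, taking node 2 as the 0 V reference.
Source V1 fixes V_0 = 10 V.
KCL at each unknown node (sum of currents leaving = 0; resistances in Ω):
  Node 1: (V_1 - 10)/620 + (V_1 - 0)/300 + (V_1 - V_3)/2400 = 0
  Node 3: (V_3 - 10)/56000 + (V_3 - 0)/2000 + (V_3 - V_1)/2400 = 0
Collecting terms (coefficients in siemens):
  0.005363·V_1 - 0.0004167·V_3 = 0.01613
  0.0009345·V_3 - 0.0004167·V_1 = 0.0001786
Determinant D = (0.005363)(0.0009345) - (-0.0004167)(-0.0004167) = 0.000004838
V_1 = [(0.01613)(0.0009345) - (-0.0004167)(0.0001786)]/D = 3.131 V
V_3 = [(0.005363)(0.0001786) - (0.01613)(-0.0004167)]/D = 1.587 V
V_th = V_1 - V_3 = 3.131 - 1.587 = 1.544 V
Step 2 — R_th: zero the source — replace V1 by a short circuit (node 2 merges into node 0) — and find the resistance seen between A (node 1) and B (node 3).
Reduce the network between node 1 (A) and node 3 (B) by series/parallel combination:
  Rp1 = R1 ‖ R2 (parallel, both between nodes 0 and 1) = 1/(1/620 + 1/300) = 202.2 Ω
  Rp2 = R3 ‖ R4 (parallel, both between nodes 0 and 3) = 1/(1/56000 + 1/2000) = 1931 Ω
  Rs1 = Rp1 + Rp2 (series, joined only at node 0) = 202.2 + 1931 = 2133 Ω
  Rp3 = R5 ‖ Rs1 (parallel, both between nodes 1 and 3) = 1/(1/2400 + 1/2133) = 1129 Ω
R_th = 1.129 kΩ
I_n = V_th/R_th = 1.544/1129 = 0.001367 A, and R_n = R_th = 1.129 kΩ

Final answer: I_n = 0.001367 A, R_n = 1.129 kΩ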